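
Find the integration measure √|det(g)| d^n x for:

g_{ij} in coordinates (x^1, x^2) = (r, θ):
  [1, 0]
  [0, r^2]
det(g) = r^2
√|det(g)| = r
Volume element: dV = r dr dθ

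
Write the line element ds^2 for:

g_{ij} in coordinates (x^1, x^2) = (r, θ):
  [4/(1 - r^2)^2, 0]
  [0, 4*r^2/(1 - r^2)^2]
ds^2 = g_{ij} dx^i dx^j; only the non-zero components contribute.
ds^2 = (4/(1 - r^2)^2) dr^2 + (4*r^2/(1 - r^2)^2) dθ^2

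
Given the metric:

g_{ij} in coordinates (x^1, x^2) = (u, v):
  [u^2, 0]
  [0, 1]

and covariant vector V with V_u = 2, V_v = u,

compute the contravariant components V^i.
Inverse metric (diagonal): g^{uu} = 1/u^2, g^{vv} = 1
V^i = g^{ij} V_j:
V^u = (1/u^2)(2) + (0)(u) = 2/u^2
V^v = (0)(2) + (1)(u) = u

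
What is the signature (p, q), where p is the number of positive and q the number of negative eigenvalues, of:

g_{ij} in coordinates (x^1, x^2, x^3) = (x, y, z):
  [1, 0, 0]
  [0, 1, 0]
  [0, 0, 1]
The metric is diagonal, so its eigenvalues are the diagonal entries: 1, 1, 1 (at a generic point, where coordinate-dependent entries are positive).
3 positive, 0 negative.
(3, 0) - Riemannian (positive definite)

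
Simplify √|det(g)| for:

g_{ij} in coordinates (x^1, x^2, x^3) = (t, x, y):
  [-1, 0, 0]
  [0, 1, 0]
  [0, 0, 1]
det(g) = -1
√|det(g)| = 1
Volume element: dV = 1 dt dx dy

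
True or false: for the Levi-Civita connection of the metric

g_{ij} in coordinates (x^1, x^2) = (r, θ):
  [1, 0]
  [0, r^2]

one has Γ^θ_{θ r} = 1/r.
Γ^θ_{θ r} = (1/2) g^{θθ} (∂_θ g_{θr} + ∂_r g_{θθ} - ∂_θ g_{θr}) = (1/2)(1/r^2)((0) + (2*r) - (0)) = 1/r
This equals the proposed value 1/r.
True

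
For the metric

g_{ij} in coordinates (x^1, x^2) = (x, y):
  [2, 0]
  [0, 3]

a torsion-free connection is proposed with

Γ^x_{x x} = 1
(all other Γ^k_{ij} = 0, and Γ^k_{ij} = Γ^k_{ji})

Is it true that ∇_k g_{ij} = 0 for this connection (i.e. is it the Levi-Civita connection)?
Using ∇_k g_{ij} = ∂_k g_{ij} - Γ^m_{ki} g_{mj} - Γ^m_{kj} g_{im}:
∇_x g_{xx} = (0) - (2) - (2) = -4 ≠ 0
So the connection is not metric compatible (it is not the Levi-Civita connection).
No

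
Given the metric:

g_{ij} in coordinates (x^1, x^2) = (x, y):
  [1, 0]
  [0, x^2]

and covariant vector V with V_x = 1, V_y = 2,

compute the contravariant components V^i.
Inverse metric (diagonal): g^{xx} = 1, g^{yy} = 1/x^2
V^i = g^{ij} V_j:
V^x = (1)(1) + (0)(2) = 1
V^y = (0)(1) + (1/x^2)(2) = 2/x^2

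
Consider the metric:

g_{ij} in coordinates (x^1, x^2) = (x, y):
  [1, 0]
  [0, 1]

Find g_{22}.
With x^1 = x, x^2 = y, g_{22} = g_{yy} is the row-2, column-2 entry of the matrix.
g_{22} = 1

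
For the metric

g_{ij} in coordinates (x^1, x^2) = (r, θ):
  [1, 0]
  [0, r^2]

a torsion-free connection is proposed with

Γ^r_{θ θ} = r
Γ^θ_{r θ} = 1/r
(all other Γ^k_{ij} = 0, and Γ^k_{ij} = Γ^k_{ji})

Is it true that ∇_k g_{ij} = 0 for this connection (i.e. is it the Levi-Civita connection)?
Using ∇_k g_{ij} = ∂_k g_{ij} - Γ^m_{ki} g_{mj} - Γ^m_{kj} g_{im}:
∇_θ g_{rθ} = (0) - (r) - (r) = -2*r ≠ 0
So the connection is not metric compatible (it is not the Levi-Civita connection).
No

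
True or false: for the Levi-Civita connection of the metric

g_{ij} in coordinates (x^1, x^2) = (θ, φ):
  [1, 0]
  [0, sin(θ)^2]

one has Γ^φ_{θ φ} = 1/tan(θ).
Γ^φ_{θ φ} = (1/2) g^{φφ} (∂_θ g_{φφ} + ∂_φ g_{φθ} - ∂_φ g_{θφ}) = (1/2)(1/sin(θ)^2)((sin(2*θ)) + (0) - (0)) = 1/tan(θ)
This equals the proposed value 1/tan(θ).
True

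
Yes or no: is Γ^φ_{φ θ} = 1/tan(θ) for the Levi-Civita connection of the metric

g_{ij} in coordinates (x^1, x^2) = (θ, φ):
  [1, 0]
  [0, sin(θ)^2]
Γ^φ_{φ θ} = (1/2) g^{φφ} (∂_φ g_{φθ} + ∂_θ g_{φφ} - ∂_φ g_{φθ}) = (1/2)(1/sin(θ)^2)((0) + (sin(2*θ)) - (0)) = 1/tan(θ)
This equals the proposed value 1/tan(θ).
Yes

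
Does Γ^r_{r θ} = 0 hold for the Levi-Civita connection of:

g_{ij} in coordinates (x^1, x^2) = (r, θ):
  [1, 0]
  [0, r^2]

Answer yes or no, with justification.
Γ^r_{r θ} = (1/2) g^{rr} (∂_r g_{rθ} + ∂_θ g_{rr} - ∂_r g_{rθ}) = (1/2)(1)((0) + (0) - (0)) = 0
This equals the proposed value 0.
Yes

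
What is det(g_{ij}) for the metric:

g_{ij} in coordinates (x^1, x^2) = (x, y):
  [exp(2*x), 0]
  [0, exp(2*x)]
For a 2×2 metric: det(g) = g_{11}·g_{22} - g_{12}·g_{21}
= (exp(2*x))·(exp(2*x)) - (0)·(0)
= exp(4*x) - 0
det(g) = exp(4*x)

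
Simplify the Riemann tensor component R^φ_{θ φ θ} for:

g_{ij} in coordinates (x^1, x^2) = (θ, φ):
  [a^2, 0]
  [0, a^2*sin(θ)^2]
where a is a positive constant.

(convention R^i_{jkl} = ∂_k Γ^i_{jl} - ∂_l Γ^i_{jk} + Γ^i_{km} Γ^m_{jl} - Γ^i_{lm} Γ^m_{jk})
Non-zero Christoffel symbols (Γ^k_{ij} = Γ^k_{ji}):
Γ^θ_{φ φ} = -sin(2*θ)/2
Γ^φ_{θ φ} = 1/tan(θ)
R^φ_{θ φ θ} = ∂_φ Γ^φ_{θ θ} - ∂_θ Γ^φ_{θ φ} + Γ^φ_{φ m} Γ^m_{θ θ} - Γ^φ_{θ m} Γ^m_{θ φ}
  = (0) - (-1/sin(θ)^2) + (0) - (1/tan(θ)^2) = 1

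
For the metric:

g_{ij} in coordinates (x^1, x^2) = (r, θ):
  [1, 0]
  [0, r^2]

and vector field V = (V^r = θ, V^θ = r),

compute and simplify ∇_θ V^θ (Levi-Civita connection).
Non-zero Christoffel symbols:
Γ^r_{θ θ} = -r
Γ^θ_{r θ} = 1/r
∇_θ V^θ = ∂_θ V^θ + Γ^θ_{θ j} V^j
  = (0) + (1/r)(θ) + (0)(r)
  = θ/r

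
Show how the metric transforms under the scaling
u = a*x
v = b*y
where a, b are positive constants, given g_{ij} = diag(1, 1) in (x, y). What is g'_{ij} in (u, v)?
Invert the transformation: x = u/a, y = v/b
g'_{ij} = (∂x^k/∂x'^i)(∂x^l/∂x'^j) g_{kl}; with g_{kl} = δ_{kl} this is Σ_k (∂x^k/∂x'^i)(∂x^k/∂x'^j).
Jacobian: ∂x/∂u = 1/a, ∂x/∂v = 0, ∂y/∂u = 0, ∂y/∂v = 1/b
g'_{uu} = (1/a)(1/a) + (0)(0) = 1/a^2
g'_{uv} = (1/a)(0) + (0)(1/b) = 0
g'_{vv} = (0)(0) + (1/b)(1/b) = 1/b^2
g'_{ij} = diag(1/a^2, 1/b^2)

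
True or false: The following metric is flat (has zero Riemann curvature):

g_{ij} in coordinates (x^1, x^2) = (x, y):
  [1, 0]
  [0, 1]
All metric components are constant, so every Christoffel symbol vanishes and R^i_{jkl} = 0.
True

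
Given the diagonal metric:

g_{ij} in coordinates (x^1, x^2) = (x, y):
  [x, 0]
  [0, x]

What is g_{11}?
With x^1 = x, x^2 = y, g_{11} = g_{xx} is the row-1, column-1 entry of the matrix.
g_{11} = x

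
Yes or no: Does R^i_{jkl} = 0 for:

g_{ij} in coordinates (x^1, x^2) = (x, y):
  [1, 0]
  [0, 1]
All metric components are constant, so every Christoffel symbol vanishes and R^i_{jkl} = 0.
Yes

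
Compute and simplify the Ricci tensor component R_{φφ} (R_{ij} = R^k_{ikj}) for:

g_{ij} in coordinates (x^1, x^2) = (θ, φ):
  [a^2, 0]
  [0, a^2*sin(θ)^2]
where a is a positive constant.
Non-zero Christoffel symbols (Γ^k_{ij} = Γ^k_{ji}):
Γ^θ_{φ φ} = -sin(2*θ)/2
Γ^φ_{θ φ} = 1/tan(θ)
R^θ_{φ θ φ} = ∂_θ Γ^θ_{φ φ} - ∂_φ Γ^θ_{φ θ} + Γ^θ_{θ m} Γ^m_{φ φ} - Γ^θ_{φ m} Γ^m_{φ θ}
  = (-cos(2*θ)) - (0) + (0) - (-cos(θ)^2) = sin(θ)^2
R^φ_{φ φ φ} = 0 (a repeated index in an antisymmetric pair)
R_{φφ} = R^θ_{φ θ φ} + R^φ_{φ φ φ} = (sin(θ)^2) + (0) = sin(θ)^2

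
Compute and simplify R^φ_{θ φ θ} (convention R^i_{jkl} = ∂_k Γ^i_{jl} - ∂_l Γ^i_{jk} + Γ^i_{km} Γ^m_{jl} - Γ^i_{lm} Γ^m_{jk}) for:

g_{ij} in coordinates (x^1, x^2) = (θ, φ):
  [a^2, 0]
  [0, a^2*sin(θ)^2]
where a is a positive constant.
Non-zero Christoffel symbols (Γ^k_{ij} = Γ^k_{ji}):
Γ^θ_{φ φ} = -sin(2*θ)/2
Γ^φ_{θ φ} = 1/tan(θ)
R^φ_{θ φ θ} = ∂_φ Γ^φ_{θ θ} - ∂_θ Γ^φ_{θ φ} + Γ^φ_{φ m} Γ^m_{θ θ} - Γ^φ_{θ m} Γ^m_{θ φ}
  = (0) - (-1/sin(θ)^2) + (0) - (1/tan(θ)^2) = 1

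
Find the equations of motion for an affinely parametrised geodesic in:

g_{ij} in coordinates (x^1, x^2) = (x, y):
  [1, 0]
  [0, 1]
Geodesic equation: d^2x^k/dλ^2 + Γ^k_{ij} (dx^i/dλ)(dx^j/dλ) = 0.
All Christoffel symbols vanish, so the geodesics are straight lines:
d^2x/dλ^2 = 0
d^2y/dλ^2 = 0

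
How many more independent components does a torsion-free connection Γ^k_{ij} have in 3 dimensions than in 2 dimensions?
Independent components in n dimensions: n × n(n+1)/2 = n^2(n+1)/2.
3D: 3 × 6 = 18
2D: 2 × 3 = 6
Difference = 18 - 6 = 12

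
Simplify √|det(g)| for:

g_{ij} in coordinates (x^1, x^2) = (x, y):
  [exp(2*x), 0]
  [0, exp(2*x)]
det(g) = exp(4*x)
√|det(g)| = exp(2*x)
Volume element: dV = exp(2*x) dx dy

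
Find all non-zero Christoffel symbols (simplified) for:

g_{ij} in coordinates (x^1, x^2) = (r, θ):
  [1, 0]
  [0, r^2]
Using Γ^k_{ij} = (1/2) g^{km} (∂_i g_{mj} + ∂_j g_{mi} - ∂_m g_{ij}); the metric is diagonal, so only the m = k term contributes.
Non-zero symbols (using the symmetry Γ^k_{ij} = Γ^k_{ji}):
Γ^r_{θ θ} = (1/2) g^{rr} (∂_θ g_{rθ} + ∂_θ g_{rθ} - ∂_r g_{θθ}) = (1/2)(1)((0) + (0) - (2*r)) = -r
Γ^θ_{r θ} = (1/2) g^{θθ} (∂_r g_{θθ} + ∂_θ g_{θr} - ∂_θ g_{rθ}) = (1/2)(1/r^2)((2*r) + (0) - (0)) = 1/r
All other Christoffel symbols are zero.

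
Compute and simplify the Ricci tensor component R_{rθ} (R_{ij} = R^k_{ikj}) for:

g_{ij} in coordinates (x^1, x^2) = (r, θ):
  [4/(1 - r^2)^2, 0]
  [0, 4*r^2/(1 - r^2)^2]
Non-zero Christoffel symbols (Γ^k_{ij} = Γ^k_{ji}):
Γ^r_{r r} = 2*r/(1 - r^2)
Γ^r_{θ θ} = (r^3 + r)/(r^2 - 1)
Γ^θ_{r θ} = (-r^2 - 1)/(r^3 - r)
R^r_{r r θ} = 0 (a repeated index in an antisymmetric pair)
R^θ_{r θ θ} = 0 (a repeated index in an antisymmetric pair)
R_{rθ} = R^r_{r r θ} + R^θ_{r θ θ} = (0) + (0) = 0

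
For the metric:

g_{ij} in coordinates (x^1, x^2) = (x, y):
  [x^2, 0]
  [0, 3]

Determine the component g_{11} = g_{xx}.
With x^1 = x, x^2 = y, g_{11} = g_{xx} is the row-1, column-1 entry of the matrix.
g_{11} = x^2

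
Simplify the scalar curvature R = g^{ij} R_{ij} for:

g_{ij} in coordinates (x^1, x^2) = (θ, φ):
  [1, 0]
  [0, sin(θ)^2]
Non-zero Christoffel symbols (Γ^k_{ij} = Γ^k_{ji}):
Γ^θ_{φ φ} = -sin(2*θ)/2
Γ^φ_{θ φ} = 1/tan(θ)
Ricci tensor (R_{ij} = R^k_{ikj}): R_{θθ} = 1, R_{θφ} = 0, R_{φφ} = sin(θ)^2
Inverse metric: g^{θθ} = 1, g^{φφ} = 1/sin(θ)^2
R = g^{ij} R_{ij} = (1)(1) + (1/sin(θ)^2)(sin(θ)^2) = 2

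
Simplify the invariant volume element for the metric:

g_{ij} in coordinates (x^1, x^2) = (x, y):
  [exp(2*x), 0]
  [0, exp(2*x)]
det(g) = exp(4*x)
√|det(g)| = exp(2*x)
Volume element: dV = exp(2*x) dx dy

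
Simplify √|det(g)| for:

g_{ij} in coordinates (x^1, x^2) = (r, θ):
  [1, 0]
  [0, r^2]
det(g) = r^2
√|det(g)| = r
Volume element: dV = r dr dθ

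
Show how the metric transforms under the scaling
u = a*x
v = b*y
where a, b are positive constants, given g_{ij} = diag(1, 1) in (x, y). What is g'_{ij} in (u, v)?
Invert the transformation: x = u/a, y = v/b
g'_{ij} = (∂x^k/∂x'^i)(∂x^l/∂x'^j) g_{kl}; with g_{kl} = δ_{kl} this is Σ_k (∂x^k/∂x'^i)(∂x^k/∂x'^j).
Jacobian: ∂x/∂u = 1/a, ∂x/∂v = 0, ∂y/∂u = 0, ∂y/∂v = 1/b
g'_{uu} = (1/a)(1/a) + (0)(0) = 1/a^2
g'_{uv} = (1/a)(0) + (0)(1/b) = 0
g'_{vv} = (0)(0) + (1/b)(1/b) = 1/b^2
g'_{ij} = diag(1/a^2, 1/b^2)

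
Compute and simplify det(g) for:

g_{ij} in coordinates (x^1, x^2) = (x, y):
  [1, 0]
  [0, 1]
For a 2×2 metric: det(g) = g_{11}·g_{22} - g_{12}·g_{21}
= (1)·(1) - (0)·(0)
= 1 - 0
det(g) = 1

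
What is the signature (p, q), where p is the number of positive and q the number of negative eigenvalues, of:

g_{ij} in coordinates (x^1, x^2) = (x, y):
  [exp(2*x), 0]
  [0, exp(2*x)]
The metric is diagonal, so its eigenvalues are the diagonal entries: exp(2*x), exp(2*x) (at a generic point, where coordinate-dependent entries are positive).
2 positive, 0 negative.
(2, 0) - Riemannian (positive definite)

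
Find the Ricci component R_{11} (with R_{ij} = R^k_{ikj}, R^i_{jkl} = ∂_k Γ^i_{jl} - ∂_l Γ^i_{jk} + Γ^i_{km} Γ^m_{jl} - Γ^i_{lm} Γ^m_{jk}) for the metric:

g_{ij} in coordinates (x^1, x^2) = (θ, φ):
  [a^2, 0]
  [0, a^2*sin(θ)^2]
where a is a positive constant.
Non-zero Christoffel symbols (Γ^k_{ij} = Γ^k_{ji}):
Γ^θ_{φ φ} = -sin(2*θ)/2
Γ^φ_{θ φ} = 1/tan(θ)
R^θ_{θ θ θ} = 0 (a repeated index in an antisymmetric pair)
R^φ_{θ φ θ} = ∂_φ Γ^φ_{θ θ} - ∂_θ Γ^φ_{θ φ} + Γ^φ_{φ m} Γ^m_{θ θ} - Γ^φ_{θ m} Γ^m_{θ φ}
  = (0) - (-1/sin(θ)^2) + (0) - (1/tan(θ)^2) = 1
R_{θθ} = R^θ_{θ θ θ} + R^φ_{θ φ θ} = (0) + (1) = 1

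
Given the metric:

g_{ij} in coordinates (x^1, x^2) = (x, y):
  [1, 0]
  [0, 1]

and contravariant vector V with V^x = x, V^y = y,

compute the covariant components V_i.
V_i = g_{ij} V^j:
V_x = (1)(x) + (0)(y) = x
V_y = (0)(x) + (1)(y) = y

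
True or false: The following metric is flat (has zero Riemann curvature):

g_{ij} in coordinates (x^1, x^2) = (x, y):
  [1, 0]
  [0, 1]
All metric components are constant, so every Christoffel symbol vanishes and R^i_{jkl} = 0.
True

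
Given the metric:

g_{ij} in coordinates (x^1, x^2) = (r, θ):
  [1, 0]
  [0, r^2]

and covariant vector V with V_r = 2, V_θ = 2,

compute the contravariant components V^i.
Inverse metric (diagonal): g^{rr} = 1, g^{θθ} = 1/r^2
V^i = g^{ij} V_j:
V^r = (1)(2) + (0)(2) = 2
V^θ = (0)(2) + (1/r^2)(2) = 2/r^2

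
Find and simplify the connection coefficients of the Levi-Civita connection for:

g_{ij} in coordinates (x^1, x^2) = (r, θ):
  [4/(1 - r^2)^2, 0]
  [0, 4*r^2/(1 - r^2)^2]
Using Γ^k_{ij} = (1/2) g^{km} (∂_i g_{mj} + ∂_j g_{mi} - ∂_m g_{ij}); the metric is diagonal, so only the m = k term contributes.
Non-zero symbols (using the symmetry Γ^k_{ij} = Γ^k_{ji}):
Γ^r_{r r} = (1/2) g^{rr} (∂_r g_{rr} + ∂_r g_{rr} - ∂_r g_{rr}) = (1/2)((1 - r^2)^2/4)((16*r/(1 - r^2)^3) + (16*r/(1 - r^2)^3) - (16*r/(1 - r^2)^3)) = 2*r/(1 - r^2)
Γ^r_{θ θ} = (1/2) g^{rr} (∂_θ g_{rθ} + ∂_θ g_{rθ} - ∂_r g_{θθ}) = (1/2)((1 - r^2)^2/4)((0) + (0) - (-8*(r^3 + r)/(r^2 - 1)^3)) = (r^3 + r)/(r^2 - 1)
Γ^θ_{r θ} = (1/2) g^{θθ} (∂_r g_{θθ} + ∂_θ g_{θr} - ∂_θ g_{rθ}) = (1/2)((1 - r^2)^2/(4*r^2))((-8*(r^3 + r)/(r^2 - 1)^3) + (0) - (0)) = (-r^2 - 1)/(r^3 - r)
All other Christoffel symbols are zero.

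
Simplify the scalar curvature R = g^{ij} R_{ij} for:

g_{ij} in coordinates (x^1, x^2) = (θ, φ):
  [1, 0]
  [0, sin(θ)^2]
Non-zero Christoffel symbols (Γ^k_{ij} = Γ^k_{ji}):
Γ^θ_{φ φ} = -sin(2*θ)/2
Γ^φ_{θ φ} = 1/tan(θ)
Ricci tensor (R_{ij} = R^k_{ikj}): R_{θθ} = 1, R_{θφ} = 0, R_{φφ} = sin(θ)^2
Inverse metric: g^{θθ} = 1, g^{φφ} = 1/sin(θ)^2
R = g^{ij} R_{ij} = (1)(1) + (1/sin(θ)^2)(sin(θ)^2) = 2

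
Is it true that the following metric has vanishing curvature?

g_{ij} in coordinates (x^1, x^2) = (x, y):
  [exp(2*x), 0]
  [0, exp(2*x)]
Non-zero Christoffel symbols:
Γ^x_{x x} = 1
Γ^x_{y y} = -1
Γ^y_{x y} = 1
Ricci tensor: R_{xx} = 0, R_{xy} = 0, R_{yy} = 0
All R_{ij} vanish; in 2 dimensions the Riemann tensor is fully determined by the Ricci tensor, so R^i_{jkl} = 0: the metric is flat (curvilinear coordinates on flat space).
Yes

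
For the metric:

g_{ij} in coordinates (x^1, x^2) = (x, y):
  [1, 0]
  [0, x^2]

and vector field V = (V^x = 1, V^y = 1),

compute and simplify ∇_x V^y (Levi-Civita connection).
Non-zero Christoffel symbols:
Γ^x_{y y} = -x
Γ^y_{x y} = 1/x
∇_x V^y = ∂_x V^y + Γ^y_{x j} V^j
  = (0) + (0)(1) + (1/x)(1)
  = 1/x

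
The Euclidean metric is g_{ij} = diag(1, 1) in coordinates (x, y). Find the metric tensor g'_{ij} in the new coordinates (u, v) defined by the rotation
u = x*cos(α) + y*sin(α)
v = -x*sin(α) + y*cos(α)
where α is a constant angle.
Invert the transformation: x = u*cos(α) - v*sin(α), y = u*sin(α) + v*cos(α)
g'_{ij} = (∂x^k/∂x'^i)(∂x^l/∂x'^j) g_{kl}; with g_{kl} = δ_{kl} this is Σ_k (∂x^k/∂x'^i)(∂x^k/∂x'^j).
Jacobian: ∂x/∂u = cos(α), ∂x/∂v = -sin(α), ∂y/∂u = sin(α), ∂y/∂v = cos(α)
g'_{uu} = (cos(α))(cos(α)) + (sin(α))(sin(α)) = 1
g'_{uv} = (cos(α))(-sin(α)) + (sin(α))(cos(α)) = 0
g'_{vv} = (-sin(α))(-sin(α)) + (cos(α))(cos(α)) = 1
g'_{ij} = diag(1, 1)
The Euclidean metric is invariant under rotations.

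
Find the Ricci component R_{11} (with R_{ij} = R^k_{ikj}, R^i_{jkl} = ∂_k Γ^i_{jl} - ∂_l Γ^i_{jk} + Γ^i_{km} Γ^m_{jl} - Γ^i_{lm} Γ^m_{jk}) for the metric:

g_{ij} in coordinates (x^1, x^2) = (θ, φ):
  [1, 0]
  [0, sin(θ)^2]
Non-zero Christoffel symbols (Γ^k_{ij} = Γ^k_{ji}):
Γ^θ_{φ φ} = -sin(2*θ)/2
Γ^φ_{θ φ} = 1/tan(θ)
R^θ_{θ θ θ} = 0 (a repeated index in an antisymmetric pair)
R^φ_{θ φ θ} = ∂_φ Γ^φ_{θ θ} - ∂_θ Γ^φ_{θ φ} + Γ^φ_{φ m} Γ^m_{θ θ} - Γ^φ_{θ m} Γ^m_{θ φ}
  = (0) - (-1/sin(θ)^2) + (0) - (1/tan(θ)^2) = 1
R_{θθ} = R^θ_{θ θ θ} + R^φ_{θ φ θ} = (0) + (1) = 1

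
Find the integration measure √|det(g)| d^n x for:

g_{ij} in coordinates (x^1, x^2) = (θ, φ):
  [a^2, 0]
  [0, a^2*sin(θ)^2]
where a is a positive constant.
det(g) = a^4*sin(θ)^2
√|det(g)| = a^2*sin(θ) (taking 0 < θ < π so that |sin(θ)| = sin(θ))
Volume element: dV = a^2*sin(θ) dθ dφ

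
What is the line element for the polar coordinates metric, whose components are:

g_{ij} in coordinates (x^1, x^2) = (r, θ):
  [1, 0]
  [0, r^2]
ds^2 = g_{ij} dx^i dx^j; only the non-zero components contribute.
ds^2 = dr^2 + r^2 dθ^2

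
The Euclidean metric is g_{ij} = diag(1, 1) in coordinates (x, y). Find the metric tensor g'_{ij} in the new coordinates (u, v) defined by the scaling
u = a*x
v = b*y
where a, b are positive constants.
Invert the transformation: x = u/a, y = v/b
g'_{ij} = (∂x^k/∂x'^i)(∂x^l/∂x'^j) g_{kl}; with g_{kl} = δ_{kl} this is Σ_k (∂x^k/∂x'^i)(∂x^k/∂x'^j).
Jacobian: ∂x/∂u = 1/a, ∂x/∂v = 0, ∂y/∂u = 0, ∂y/∂v = 1/b
g'_{uu} = (1/a)(1/a) + (0)(0) = 1/a^2
g'_{uv} = (1/a)(0) + (0)(1/b) = 0
g'_{vv} = (0)(0) + (1/b)(1/b) = 1/b^2
g'_{ij} = diag(1/a^2, 1/b^2)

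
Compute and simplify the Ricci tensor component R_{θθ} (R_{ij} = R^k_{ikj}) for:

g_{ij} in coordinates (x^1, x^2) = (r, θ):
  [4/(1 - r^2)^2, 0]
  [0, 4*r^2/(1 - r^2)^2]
Non-zero Christoffel symbols (Γ^k_{ij} = Γ^k_{ji}):
Γ^r_{r r} = 2*r/(1 - r^2)
Γ^r_{θ θ} = (r^3 + r)/(r^2 - 1)
Γ^θ_{r θ} = (-r^2 - 1)/(r^3 - r)
R^r_{θ r θ} = ∂_r Γ^r_{θ θ} - ∂_θ Γ^r_{θ r} + Γ^r_{r m} Γ^m_{θ θ} - Γ^r_{θ m} Γ^m_{θ r}
  = ((r^4 - 4*r^2 - 1)/(r^2 - 1)^2) - (0) + (-2*r^2*(r^2 + 1)/(r^2 - 1)^2) - (-(r^2 + 1)^2/(r^2 - 1)^2) = -4*r^2/(r^2 - 1)^2
R^θ_{θ θ θ} = 0 (a repeated index in an antisymmetric pair)
R_{θθ} = R^r_{θ r θ} + R^θ_{θ θ θ} = (-4*r^2/(r^2 - 1)^2) + (0) = -4*r^2/(r^2 - 1)^2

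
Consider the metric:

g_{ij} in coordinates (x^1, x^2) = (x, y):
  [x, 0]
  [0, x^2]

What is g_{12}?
With x^1 = x, x^2 = y, g_{12} = g_{xy} is the row-1, column-2 entry of the matrix.
g_{12} = 0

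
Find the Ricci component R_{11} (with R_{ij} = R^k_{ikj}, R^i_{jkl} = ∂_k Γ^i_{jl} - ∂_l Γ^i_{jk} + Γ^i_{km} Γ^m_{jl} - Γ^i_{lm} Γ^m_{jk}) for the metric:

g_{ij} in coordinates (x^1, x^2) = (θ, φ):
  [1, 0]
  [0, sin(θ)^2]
Non-zero Christoffel symbols (Γ^k_{ij} = Γ^k_{ji}):
Γ^θ_{φ φ} = -sin(2*θ)/2
Γ^φ_{θ φ} = 1/tan(θ)
R^θ_{θ θ θ} = 0 (a repeated index in an antisymmetric pair)
R^φ_{θ φ θ} = ∂_φ Γ^φ_{θ θ} - ∂_θ Γ^φ_{θ φ} + Γ^φ_{φ m} Γ^m_{θ θ} - Γ^φ_{θ m} Γ^m_{θ φ}
  = (0) - (-1/sin(θ)^2) + (0) - (1/tan(θ)^2) = 1
R_{θθ} = R^θ_{θ θ θ} + R^φ_{θ φ θ} = (0) + (1) = 1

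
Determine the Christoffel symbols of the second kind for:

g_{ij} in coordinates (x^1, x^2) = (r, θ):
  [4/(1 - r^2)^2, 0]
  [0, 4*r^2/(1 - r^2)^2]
Using Γ^k_{ij} = (1/2) g^{km} (∂_i g_{mj} + ∂_j g_{mi} - ∂_m g_{ij}); the metric is diagonal, so only the m = k term contributes.
Non-zero symbols (using the symmetry Γ^k_{ij} = Γ^k_{ji}):
Γ^r_{r r} = (1/2) g^{rr} (∂_r g_{rr} + ∂_r g_{rr} - ∂_r g_{rr}) = (1/2)((1 - r^2)^2/4)((16*r/(1 - r^2)^3) + (16*r/(1 - r^2)^3) - (16*r/(1 - r^2)^3)) = 2*r/(1 - r^2)
Γ^r_{θ θ} = (1/2) g^{rr} (∂_θ g_{rθ} + ∂_θ g_{rθ} - ∂_r g_{θθ}) = (1/2)((1 - r^2)^2/4)((0) + (0) - (-8*(r^3 + r)/(r^2 - 1)^3)) = (r^3 + r)/(r^2 - 1)
Γ^θ_{r θ} = (1/2) g^{θθ} (∂_r g_{θθ} + ∂_θ g_{θr} - ∂_θ g_{rθ}) = (1/2)((1 - r^2)^2/(4*r^2))((-8*(r^3 + r)/(r^2 - 1)^3) + (0) - (0)) = (-r^2 - 1)/(r^3 - r)
All other Christoffel symbols are zero.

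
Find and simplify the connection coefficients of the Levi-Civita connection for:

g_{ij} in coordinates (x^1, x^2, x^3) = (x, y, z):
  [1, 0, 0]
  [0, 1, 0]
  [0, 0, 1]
Using Γ^k_{ij} = (1/2) g^{km} (∂_i g_{mj} + ∂_j g_{mi} - ∂_m g_{ij}); the metric is diagonal, so only the m = k term contributes.
Every metric component is constant, so all ∂_m g_{ij} = 0 and every Christoffel symbol vanishes.
All Christoffel symbols are zero.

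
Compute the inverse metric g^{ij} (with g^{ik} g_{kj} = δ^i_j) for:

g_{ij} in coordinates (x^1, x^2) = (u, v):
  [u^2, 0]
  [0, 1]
The metric is diagonal, so g^{ij} is diagonal with entries 1/g_{ii}: diag(1/(u^2), 1).
g^{ij}:
  [1/u^2, 0]
  [0, 1]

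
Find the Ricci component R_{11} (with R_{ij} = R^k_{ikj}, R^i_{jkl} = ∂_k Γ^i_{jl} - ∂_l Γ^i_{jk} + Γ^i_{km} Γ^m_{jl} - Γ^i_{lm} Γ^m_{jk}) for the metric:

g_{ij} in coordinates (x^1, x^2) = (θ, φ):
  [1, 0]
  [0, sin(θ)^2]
Non-zero Christoffel symbols (Γ^k_{ij} = Γ^k_{ji}):
Γ^θ_{φ φ} = -sin(2*θ)/2
Γ^φ_{θ φ} = 1/tan(θ)
R^θ_{θ θ θ} = 0 (a repeated index in an antisymmetric pair)
R^φ_{θ φ θ} = ∂_φ Γ^φ_{θ θ} - ∂_θ Γ^φ_{θ φ} + Γ^φ_{φ m} Γ^m_{θ θ} - Γ^φ_{θ m} Γ^m_{θ φ}
  = (0) - (-1/sin(θ)^2) + (0) - (1/tan(θ)^2) = 1
R_{θθ} = R^θ_{θ θ θ} + R^φ_{θ φ θ} = (0) + (1) = 1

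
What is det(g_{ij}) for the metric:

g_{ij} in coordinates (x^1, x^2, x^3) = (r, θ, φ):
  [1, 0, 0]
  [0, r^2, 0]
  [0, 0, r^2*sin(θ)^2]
Diagonal metric: det(g) = g_{11}·g_{22}·g_{33}
= (1)·(r^2)·(r^2*sin(θ)^2)
det(g) = r^4*sin(θ)^2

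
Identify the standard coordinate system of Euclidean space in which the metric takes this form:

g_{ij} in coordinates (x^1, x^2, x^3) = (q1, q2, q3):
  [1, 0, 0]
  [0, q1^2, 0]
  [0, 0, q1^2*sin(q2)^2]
The line element ds^2 = dq1^2 + q1^2 dq2^2 + q1^2 sin(q2)^2 dq3^2 is dr^2 + r^2 dθ^2 + r^2 sin(θ)^2 dφ^2 with q1 = r, q2 = θ, q3 = φ.
spherical coordinates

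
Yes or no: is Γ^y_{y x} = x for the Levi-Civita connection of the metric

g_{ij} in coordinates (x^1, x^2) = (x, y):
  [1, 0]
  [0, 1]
Γ^y_{y x} = (1/2) g^{yy} (∂_y g_{yx} + ∂_x g_{yy} - ∂_y g_{yx}) = (1/2)(1)((0) + (0) - (0)) = 0
This differs from the proposed value x.
No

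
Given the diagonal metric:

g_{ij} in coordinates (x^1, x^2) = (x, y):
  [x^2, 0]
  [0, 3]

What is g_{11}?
With x^1 = x, x^2 = y, g_{11} = g_{xx} is the row-1, column-1 entry of the matrix.
g_{11} = x^2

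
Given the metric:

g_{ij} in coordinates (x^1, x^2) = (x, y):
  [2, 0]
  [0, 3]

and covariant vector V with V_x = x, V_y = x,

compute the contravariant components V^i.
Inverse metric (diagonal): g^{xx} = 1/2, g^{yy} = 1/3
V^i = g^{ij} V_j:
V^x = (1/2)(x) + (0)(x) = x/2
V^y = (0)(x) + (1/3)(x) = x/3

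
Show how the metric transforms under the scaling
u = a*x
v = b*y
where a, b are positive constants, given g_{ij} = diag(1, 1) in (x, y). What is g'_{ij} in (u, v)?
Invert the transformation: x = u/a, y = v/b
g'_{ij} = (∂x^k/∂x'^i)(∂x^l/∂x'^j) g_{kl}; with g_{kl} = δ_{kl} this is Σ_k (∂x^k/∂x'^i)(∂x^k/∂x'^j).
Jacobian: ∂x/∂u = 1/a, ∂x/∂v = 0, ∂y/∂u = 0, ∂y/∂v = 1/b
g'_{uu} = (1/a)(1/a) + (0)(0) = 1/a^2
g'_{uv} = (1/a)(0) + (0)(1/b) = 0
g'_{vv} = (0)(0) + (1/b)(1/b) = 1/b^2
g'_{ij} = diag(1/a^2, 1/b^2)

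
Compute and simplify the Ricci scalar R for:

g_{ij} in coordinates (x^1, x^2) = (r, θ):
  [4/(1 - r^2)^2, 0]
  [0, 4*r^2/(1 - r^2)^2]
Non-zero Christoffel symbols (Γ^k_{ij} = Γ^k_{ji}):
Γ^r_{r r} = 2*r/(1 - r^2)
Γ^r_{θ θ} = (r^3 + r)/(r^2 - 1)
Γ^θ_{r θ} = (-r^2 - 1)/(r^3 - r)
Ricci tensor (R_{ij} = R^k_{ikj}): R_{rr} = -4/(r^2 - 1)^2, R_{rθ} = 0, R_{θθ} = -4*r^2/(r^2 - 1)^2
Inverse metric: g^{rr} = (1 - r^2)^2/4, g^{θθ} = (1 - r^2)^2/(4*r^2)
R = g^{ij} R_{ij} = ((1 - r^2)^2/4)(-4/(r^2 - 1)^2) + ((1 - r^2)^2/(4*r^2))(-4*r^2/(r^2 - 1)^2) = -2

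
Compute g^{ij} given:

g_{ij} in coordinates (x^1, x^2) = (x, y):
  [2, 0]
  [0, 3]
The metric is diagonal, so g^{ij} is diagonal with entries 1/g_{ii}: diag(1/2, 1/3).
g^{ij}:
  [1/2, 0]
  [0, 1/3]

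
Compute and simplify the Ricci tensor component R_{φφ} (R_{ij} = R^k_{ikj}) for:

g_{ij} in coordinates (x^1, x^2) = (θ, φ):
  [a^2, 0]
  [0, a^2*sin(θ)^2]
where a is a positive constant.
Non-zero Christoffel symbols (Γ^k_{ij} = Γ^k_{ji}):
Γ^θ_{φ φ} = -sin(2*θ)/2
Γ^φ_{θ φ} = 1/tan(θ)
R^θ_{φ θ φ} = ∂_θ Γ^θ_{φ φ} - ∂_φ Γ^θ_{φ θ} + Γ^θ_{θ m} Γ^m_{φ φ} - Γ^θ_{φ m} Γ^m_{φ θ}
  = (-cos(2*θ)) - (0) + (0) - (-cos(θ)^2) = sin(θ)^2
R^φ_{φ φ φ} = 0 (a repeated index in an antisymmetric pair)
R_{φφ} = R^θ_{φ θ φ} + R^φ_{φ φ φ} = (sin(θ)^2) + (0) = sin(θ)^2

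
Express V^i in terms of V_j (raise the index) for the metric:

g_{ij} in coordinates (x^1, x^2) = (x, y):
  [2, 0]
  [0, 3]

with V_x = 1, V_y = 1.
Inverse metric (diagonal): g^{xx} = 1/2, g^{yy} = 1/3
V^i = g^{ij} V_j:
V^x = (1/2)(1) + (0)(1) = 1/2
V^y = (0)(1) + (1/3)(1) = 1/3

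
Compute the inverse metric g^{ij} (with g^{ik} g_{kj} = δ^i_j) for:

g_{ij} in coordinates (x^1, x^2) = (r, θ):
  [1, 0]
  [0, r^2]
The metric is diagonal, so g^{ij} is diagonal with entries 1/g_{ii}: diag(1, 1/(r^2)).
g^{ij}:
  [1, 0]
  [0, 1/r^2]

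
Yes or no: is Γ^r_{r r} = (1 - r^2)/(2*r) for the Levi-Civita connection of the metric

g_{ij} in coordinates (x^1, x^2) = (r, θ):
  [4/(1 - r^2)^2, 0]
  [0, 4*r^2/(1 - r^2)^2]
Γ^r_{r r} = (1/2) g^{rr} (∂_r g_{rr} + ∂_r g_{rr} - ∂_r g_{rr}) = (1/2)((1 - r^2)^2/4)((16*r/(1 - r^2)^3) + (16*r/(1 - r^2)^3) - (16*r/(1 - r^2)^3)) = 2*r/(1 - r^2)
This differs from the proposed value (1 - r^2)/(2*r).
No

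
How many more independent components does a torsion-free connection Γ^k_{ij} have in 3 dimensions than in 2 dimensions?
Independent components in n dimensions: n × n(n+1)/2 = n^2(n+1)/2.
3D: 3 × 6 = 18
2D: 2 × 3 = 6
Difference = 18 - 6 = 12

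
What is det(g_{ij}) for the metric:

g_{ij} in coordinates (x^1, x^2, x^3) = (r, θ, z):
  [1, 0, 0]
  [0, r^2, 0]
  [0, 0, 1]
Diagonal metric: det(g) = g_{11}·g_{22}·g_{33}
= (1)·(r^2)·(1)
det(g) = r^2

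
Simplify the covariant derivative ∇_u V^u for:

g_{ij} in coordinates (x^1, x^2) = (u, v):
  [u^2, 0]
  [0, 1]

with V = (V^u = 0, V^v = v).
Non-zero Christoffel symbols:
Γ^u_{u u} = 1/u
∇_u V^u = ∂_u V^u + Γ^u_{u j} V^j
  = (0) + (1/u)(0) + (0)(v)
  = 0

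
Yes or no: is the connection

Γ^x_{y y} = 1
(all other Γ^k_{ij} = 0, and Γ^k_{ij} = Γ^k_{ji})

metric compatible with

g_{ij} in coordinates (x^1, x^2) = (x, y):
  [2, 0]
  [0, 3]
Using ∇_k g_{ij} = ∂_k g_{ij} - Γ^m_{ki} g_{mj} - Γ^m_{kj} g_{im}:
∇_y g_{xy} = (0) - (0) - (2) = -2 ≠ 0
So the connection is not metric compatible (it is not the Levi-Civita connection).
No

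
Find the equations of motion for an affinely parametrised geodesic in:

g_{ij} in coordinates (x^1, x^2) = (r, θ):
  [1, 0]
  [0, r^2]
Geodesic equation: d^2x^k/dλ^2 + Γ^k_{ij} (dx^i/dλ)(dx^j/dλ) = 0.
Non-zero Christoffel symbols:
Γ^r_{θ θ} = -r
Γ^θ_{r θ} = 1/r
Substituting (the symmetric pair Γ^k_{ij}, Γ^k_{ji} combines into a factor 2):
d^2r/dλ^2 - r (dθ/dλ)^2 = 0
d^2θ/dλ^2 + (2/r) (dr/dλ)(dθ/dλ) = 0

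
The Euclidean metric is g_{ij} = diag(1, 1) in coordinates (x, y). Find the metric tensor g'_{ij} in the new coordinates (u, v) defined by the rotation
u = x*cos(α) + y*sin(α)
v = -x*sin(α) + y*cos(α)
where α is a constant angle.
Invert the transformation: x = u*cos(α) - v*sin(α), y = u*sin(α) + v*cos(α)
g'_{ij} = (∂x^k/∂x'^i)(∂x^l/∂x'^j) g_{kl}; with g_{kl} = δ_{kl} this is Σ_k (∂x^k/∂x'^i)(∂x^k/∂x'^j).
Jacobian: ∂x/∂u = cos(α), ∂x/∂v = -sin(α), ∂y/∂u = sin(α), ∂y/∂v = cos(α)
g'_{uu} = (cos(α))(cos(α)) + (sin(α))(sin(α)) = 1
g'_{uv} = (cos(α))(-sin(α)) + (sin(α))(cos(α)) = 0
g'_{vv} = (-sin(α))(-sin(α)) + (cos(α))(cos(α)) = 1
g'_{ij} = diag(1, 1)
The Euclidean metric is invariant under rotations.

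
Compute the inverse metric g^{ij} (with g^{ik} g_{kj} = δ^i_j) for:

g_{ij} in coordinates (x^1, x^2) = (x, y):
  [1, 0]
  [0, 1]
The metric is diagonal, so g^{ij} is diagonal with entries 1/g_{ii}: diag(1, 1).
g^{ij}:
  [1, 0]
  [0, 1]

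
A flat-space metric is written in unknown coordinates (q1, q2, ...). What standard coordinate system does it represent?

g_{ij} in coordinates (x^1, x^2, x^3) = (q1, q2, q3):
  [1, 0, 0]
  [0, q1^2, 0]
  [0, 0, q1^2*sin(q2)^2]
The line element ds^2 = dq1^2 + q1^2 dq2^2 + q1^2 sin(q2)^2 dq3^2 is dr^2 + r^2 dθ^2 + r^2 sin(θ)^2 dφ^2 with q1 = r, q2 = θ, q3 = φ.
spherical coordinates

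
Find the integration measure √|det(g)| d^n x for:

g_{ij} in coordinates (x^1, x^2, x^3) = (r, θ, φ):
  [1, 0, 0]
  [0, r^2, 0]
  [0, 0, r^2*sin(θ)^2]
det(g) = r^4*sin(θ)^2
√|det(g)| = r^2*sin(θ) (taking 0 < θ < π so that |sin(θ)| = sin(θ))
Volume element: dV = r^2*sin(θ) dr dθ dφ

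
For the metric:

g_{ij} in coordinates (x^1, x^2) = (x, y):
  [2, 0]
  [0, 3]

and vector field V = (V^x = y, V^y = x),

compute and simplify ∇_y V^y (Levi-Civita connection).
All Christoffel symbols are zero.
∇_y V^y = ∂_y V^y + Γ^y_{y j} V^j
  = (0) + (0)(y) + (0)(x)
  = 0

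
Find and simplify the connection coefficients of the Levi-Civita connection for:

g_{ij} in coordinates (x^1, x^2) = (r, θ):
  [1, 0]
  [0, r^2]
Using Γ^k_{ij} = (1/2) g^{km} (∂_i g_{mj} + ∂_j g_{mi} - ∂_m g_{ij}); the metric is diagonal, so only the m = k term contributes.
Non-zero symbols (using the symmetry Γ^k_{ij} = Γ^k_{ji}):
Γ^r_{θ θ} = (1/2) g^{rr} (∂_θ g_{rθ} + ∂_θ g_{rθ} - ∂_r g_{θθ}) = (1/2)(1)((0) + (0) - (2*r)) = -r
Γ^θ_{r θ} = (1/2) g^{θθ} (∂_r g_{θθ} + ∂_θ g_{θr} - ∂_θ g_{rθ}) = (1/2)(1/r^2)((2*r) + (0) - (0)) = 1/r
All other Christoffel symbols are zero.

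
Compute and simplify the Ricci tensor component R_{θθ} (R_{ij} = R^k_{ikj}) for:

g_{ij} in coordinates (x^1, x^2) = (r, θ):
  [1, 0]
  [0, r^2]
Non-zero Christoffel symbols (Γ^k_{ij} = Γ^k_{ji}):
Γ^r_{θ θ} = -r
Γ^θ_{r θ} = 1/r
R^r_{θ r θ} = ∂_r Γ^r_{θ θ} - ∂_θ Γ^r_{θ r} + Γ^r_{r m} Γ^m_{θ θ} - Γ^r_{θ m} Γ^m_{θ r}
  = (-1) - (0) + (0) - (-1) = 0
R^θ_{θ θ θ} = 0 (a repeated index in an antisymmetric pair)
R_{θθ} = R^r_{θ r θ} + R^θ_{θ θ θ} = (0) + (0) = 0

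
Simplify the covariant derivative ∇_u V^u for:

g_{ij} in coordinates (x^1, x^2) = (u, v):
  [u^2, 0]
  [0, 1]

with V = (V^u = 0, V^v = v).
Non-zero Christoffel symbols:
Γ^u_{u u} = 1/u
∇_u V^u = ∂_u V^u + Γ^u_{u j} V^j
  = (0) + (1/u)(0) + (0)(v)
  = 0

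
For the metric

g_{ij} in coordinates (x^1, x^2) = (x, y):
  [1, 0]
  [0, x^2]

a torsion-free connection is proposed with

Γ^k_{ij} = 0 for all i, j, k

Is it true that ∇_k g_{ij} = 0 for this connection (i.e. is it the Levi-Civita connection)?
Using ∇_k g_{ij} = ∂_k g_{ij} - Γ^m_{ki} g_{mj} - Γ^m_{kj} g_{im}:
∇_x g_{yy} = (2*x) - (0) - (0) = 2*x ≠ 0
So the connection is not metric compatible (it is not the Levi-Civita connection).
No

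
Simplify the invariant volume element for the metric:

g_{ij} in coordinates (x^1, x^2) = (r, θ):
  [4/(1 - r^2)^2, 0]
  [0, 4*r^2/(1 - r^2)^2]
det(g) = 16*r^2/(1 - r^2)^4
√|det(g)| = 4*r/(r^2 - 1)^2
Volume element: dV = 4*r/(r^2 - 1)^2 dr dθ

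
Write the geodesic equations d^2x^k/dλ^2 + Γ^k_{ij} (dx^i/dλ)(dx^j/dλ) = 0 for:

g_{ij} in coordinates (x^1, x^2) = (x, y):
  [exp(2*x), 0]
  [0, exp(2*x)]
Geodesic equation: d^2x^k/dλ^2 + Γ^k_{ij} (dx^i/dλ)(dx^j/dλ) = 0.
Non-zero Christoffel symbols:
Γ^x_{x x} = 1
Γ^x_{y y} = -1
Γ^y_{x y} = 1
Substituting (the symmetric pair Γ^k_{ij}, Γ^k_{ji} combines into a factor 2):
d^2x/dλ^2 + (dx/dλ)^2 - (dy/dλ)^2 = 0
d^2y/dλ^2 + 2 (dx/dλ)(dy/dλ) = 0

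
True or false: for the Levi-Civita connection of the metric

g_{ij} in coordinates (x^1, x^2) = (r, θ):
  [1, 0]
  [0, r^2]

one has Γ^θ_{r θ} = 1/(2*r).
Γ^θ_{r θ} = (1/2) g^{θθ} (∂_r g_{θθ} + ∂_θ g_{θr} - ∂_θ g_{rθ}) = (1/2)(1/r^2)((2*r) + (0) - (0)) = 1/r
This differs from the proposed value 1/(2*r).
False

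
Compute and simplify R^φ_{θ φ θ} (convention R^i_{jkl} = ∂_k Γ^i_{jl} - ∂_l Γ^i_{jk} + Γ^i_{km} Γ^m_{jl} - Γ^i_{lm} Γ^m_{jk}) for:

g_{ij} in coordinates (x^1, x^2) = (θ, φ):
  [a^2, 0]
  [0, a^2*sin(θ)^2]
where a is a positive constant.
Non-zero Christoffel symbols (Γ^k_{ij} = Γ^k_{ji}):
Γ^θ_{φ φ} = -sin(2*θ)/2
Γ^φ_{θ φ} = 1/tan(θ)
R^φ_{θ φ θ} = ∂_φ Γ^φ_{θ θ} - ∂_θ Γ^φ_{θ φ} + Γ^φ_{φ m} Γ^m_{θ θ} - Γ^φ_{θ m} Γ^m_{θ φ}
  = (0) - (-1/sin(θ)^2) + (0) - (1/tan(θ)^2) = 1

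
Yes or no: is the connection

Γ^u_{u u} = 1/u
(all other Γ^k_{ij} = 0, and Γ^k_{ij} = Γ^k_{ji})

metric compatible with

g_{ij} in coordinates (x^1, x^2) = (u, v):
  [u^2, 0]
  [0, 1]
Using ∇_k g_{ij} = ∂_k g_{ij} - Γ^m_{ki} g_{mj} - Γ^m_{kj} g_{im}:
e.g. ∇_u g_{uu} = (2*u) - (u) - (u) = 0
Every component ∇_k g_{ij} vanishes: the connection is metric compatible.
Yes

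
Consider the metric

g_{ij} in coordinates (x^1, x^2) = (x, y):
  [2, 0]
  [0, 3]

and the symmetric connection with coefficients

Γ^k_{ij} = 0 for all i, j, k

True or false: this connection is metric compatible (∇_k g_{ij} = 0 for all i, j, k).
Using ∇_k g_{ij} = ∂_k g_{ij} - Γ^m_{ki} g_{mj} - Γ^m_{kj} g_{im}:
e.g. ∇_x g_{xy} = (0) - (0) - (0) = 0
Every component ∇_k g_{ij} vanishes: the connection is metric compatible.
True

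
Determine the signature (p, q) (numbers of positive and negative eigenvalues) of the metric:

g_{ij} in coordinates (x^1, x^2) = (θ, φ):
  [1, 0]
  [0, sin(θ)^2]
The metric is diagonal, so its eigenvalues are the diagonal entries: 1, sin(θ)^2 (at a generic point, where coordinate-dependent entries are positive).
2 positive, 0 negative.
(2, 0) - Riemannian (positive definite)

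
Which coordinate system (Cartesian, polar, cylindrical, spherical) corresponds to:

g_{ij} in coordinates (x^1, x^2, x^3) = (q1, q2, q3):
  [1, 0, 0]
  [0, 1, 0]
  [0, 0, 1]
All components are constant and the metric is the identity, i.e. orthonormal rectilinear coordinates.
Cartesian (3D) coordinates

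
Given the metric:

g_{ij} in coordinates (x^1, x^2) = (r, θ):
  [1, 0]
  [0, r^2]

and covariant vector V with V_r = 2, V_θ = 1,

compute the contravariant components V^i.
Inverse metric (diagonal): g^{rr} = 1, g^{θθ} = 1/r^2
V^i = g^{ij} V_j:
V^r = (1)(2) + (0)(1) = 2
V^θ = (0)(2) + (1/r^2)(1) = 1/r^2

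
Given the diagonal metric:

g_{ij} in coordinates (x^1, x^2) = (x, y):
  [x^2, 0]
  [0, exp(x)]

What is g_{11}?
With x^1 = x, x^2 = y, g_{11} = g_{xx} is the row-1, column-1 entry of the matrix.
g_{11} = x^2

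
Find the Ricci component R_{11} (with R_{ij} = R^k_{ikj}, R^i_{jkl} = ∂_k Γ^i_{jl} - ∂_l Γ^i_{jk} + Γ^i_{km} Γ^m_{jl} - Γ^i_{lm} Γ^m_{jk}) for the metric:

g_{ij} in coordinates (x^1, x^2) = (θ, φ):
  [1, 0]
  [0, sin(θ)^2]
Non-zero Christoffel symbols (Γ^k_{ij} = Γ^k_{ji}):
Γ^θ_{φ φ} = -sin(2*θ)/2
Γ^φ_{θ φ} = 1/tan(θ)
R^θ_{θ θ θ} = 0 (a repeated index in an antisymmetric pair)
R^φ_{θ φ θ} = ∂_φ Γ^φ_{θ θ} - ∂_θ Γ^φ_{θ φ} + Γ^φ_{φ m} Γ^m_{θ θ} - Γ^φ_{θ m} Γ^m_{θ φ}
  = (0) - (-1/sin(θ)^2) + (0) - (1/tan(θ)^2) = 1
R_{θθ} = R^θ_{θ θ θ} + R^φ_{θ φ θ} = (0) + (1) = 1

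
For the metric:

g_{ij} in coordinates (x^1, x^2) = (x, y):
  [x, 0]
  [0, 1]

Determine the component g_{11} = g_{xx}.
With x^1 = x, x^2 = y, g_{11} = g_{xx} is the row-1, column-1 entry of the matrix.
g_{11} = x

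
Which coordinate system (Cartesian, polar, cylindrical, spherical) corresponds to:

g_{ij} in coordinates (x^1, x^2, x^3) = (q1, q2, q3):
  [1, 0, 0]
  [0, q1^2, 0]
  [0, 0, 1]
The line element ds^2 = dq1^2 + q1^2 dq2^2 + dq3^2 is dr^2 + r^2 dθ^2 + dz^2 with q1 = r, q2 = θ, q3 = z.
cylindrical coordinates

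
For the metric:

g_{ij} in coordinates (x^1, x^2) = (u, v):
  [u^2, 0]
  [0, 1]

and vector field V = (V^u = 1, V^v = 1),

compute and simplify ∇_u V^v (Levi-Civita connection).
Non-zero Christoffel symbols:
Γ^u_{u u} = 1/u
∇_u V^v = ∂_u V^v + Γ^v_{u j} V^j
  = (0) + (0)(1) + (0)(1)
  = 0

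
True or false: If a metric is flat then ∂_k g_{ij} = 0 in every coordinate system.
Flatness means R^i_{jkl} = 0; the components can still vary, e.g. the flat plane in polar coordinates has g_{θθ} = r^2.
False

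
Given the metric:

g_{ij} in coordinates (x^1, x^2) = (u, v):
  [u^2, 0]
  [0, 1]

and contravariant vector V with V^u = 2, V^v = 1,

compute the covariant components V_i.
V_i = g_{ij} V^j:
V_u = (u^2)(2) + (0)(1) = 2*u^2
V_v = (0)(2) + (1)(1) = 1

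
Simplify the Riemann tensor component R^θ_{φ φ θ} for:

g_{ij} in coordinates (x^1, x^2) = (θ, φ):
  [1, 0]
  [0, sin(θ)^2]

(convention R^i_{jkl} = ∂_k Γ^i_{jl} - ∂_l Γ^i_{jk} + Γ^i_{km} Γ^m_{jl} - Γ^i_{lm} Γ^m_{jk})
Non-zero Christoffel symbols (Γ^k_{ij} = Γ^k_{ji}):
Γ^θ_{φ φ} = -sin(2*θ)/2
Γ^φ_{θ φ} = 1/tan(θ)
R^θ_{φ φ θ} = ∂_φ Γ^θ_{φ θ} - ∂_θ Γ^θ_{φ φ} + Γ^θ_{φ m} Γ^m_{φ θ} - Γ^θ_{θ m} Γ^m_{φ φ}
  = (0) - (-cos(2*θ)) + (-cos(θ)^2) - (0) = -sin(θ)^2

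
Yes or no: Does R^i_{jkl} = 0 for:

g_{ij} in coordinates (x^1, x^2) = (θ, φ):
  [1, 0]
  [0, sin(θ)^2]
Non-zero Christoffel symbols:
Γ^θ_{φ φ} = -sin(2*θ)/2
Γ^φ_{θ φ} = 1/tan(θ)
Ricci tensor: R_{θθ} = 1, R_{θφ} = 0, R_{φφ} = sin(θ)^2
The Ricci tensor is non-zero, so the Riemann tensor is non-zero: not flat.
No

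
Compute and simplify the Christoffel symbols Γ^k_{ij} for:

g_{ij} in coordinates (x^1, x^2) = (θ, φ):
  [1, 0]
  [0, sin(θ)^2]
Using Γ^k_{ij} = (1/2) g^{km} (∂_i g_{mj} + ∂_j g_{mi} - ∂_m g_{ij}); the metric is diagonal, so only the m = k term contributes.
Non-zero symbols (using the symmetry Γ^k_{ij} = Γ^k_{ji}):
Γ^θ_{φ φ} = (1/2) g^{θθ} (∂_φ g_{θφ} + ∂_φ g_{θφ} - ∂_θ g_{φφ}) = (1/2)(1)((0) + (0) - (sin(2*θ))) = -sin(2*θ)/2
Γ^φ_{θ φ} = (1/2) g^{φφ} (∂_θ g_{φφ} + ∂_φ g_{φθ} - ∂_φ g_{θφ}) = (1/2)(1/sin(θ)^2)((sin(2*θ)) + (0) - (0)) = 1/tan(θ)
All other Christoffel symbols are zero.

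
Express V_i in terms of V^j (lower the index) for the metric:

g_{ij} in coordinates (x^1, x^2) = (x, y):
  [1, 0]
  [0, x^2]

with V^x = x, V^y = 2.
V_i = g_{ij} V^j:
V_x = (1)(x) + (0)(2) = x
V_y = (0)(x) + (x^2)(2) = 2*x^2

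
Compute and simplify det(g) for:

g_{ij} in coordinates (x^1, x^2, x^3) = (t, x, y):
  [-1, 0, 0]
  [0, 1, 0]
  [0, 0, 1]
Diagonal metric: det(g) = g_{11}·g_{22}·g_{33}
= (-1)·(1)·(1)
det(g) = -1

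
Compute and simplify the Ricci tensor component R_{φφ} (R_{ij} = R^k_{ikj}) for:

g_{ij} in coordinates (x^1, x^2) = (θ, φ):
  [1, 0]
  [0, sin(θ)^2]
Non-zero Christoffel symbols (Γ^k_{ij} = Γ^k_{ji}):
Γ^θ_{φ φ} = -sin(2*θ)/2
Γ^φ_{θ φ} = 1/tan(θ)
R^θ_{φ θ φ} = ∂_θ Γ^θ_{φ φ} - ∂_φ Γ^θ_{φ θ} + Γ^θ_{θ m} Γ^m_{φ φ} - Γ^θ_{φ m} Γ^m_{φ θ}
  = (-cos(2*θ)) - (0) + (0) - (-cos(θ)^2) = sin(θ)^2
R^φ_{φ φ φ} = 0 (a repeated index in an antisymmetric pair)
R_{φφ} = R^θ_{φ θ φ} + R^φ_{φ φ φ} = (sin(θ)^2) + (0) = sin(θ)^2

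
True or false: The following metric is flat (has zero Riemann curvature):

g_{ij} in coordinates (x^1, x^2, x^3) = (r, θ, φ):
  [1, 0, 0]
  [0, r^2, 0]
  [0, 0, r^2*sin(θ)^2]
Non-zero Christoffel symbols:
Γ^r_{θ θ} = -r
Γ^r_{φ φ} = -r*sin(θ)^2
Γ^θ_{r θ} = 1/r
Γ^θ_{φ φ} = -sin(2*θ)/2
Γ^φ_{r φ} = 1/r
Γ^φ_{θ φ} = 1/tan(θ)
Ricci tensor: R_{rr} = 0, R_{rθ} = 0, R_{rφ} = 0, R_{θθ} = 0, R_{θφ} = 0, R_{φφ} = 0
All R_{ij} vanish; in 3 dimensions the Riemann tensor is fully determined by the Ricci tensor, so R^i_{jkl} = 0: the metric is flat (curvilinear coordinates on flat space).
True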